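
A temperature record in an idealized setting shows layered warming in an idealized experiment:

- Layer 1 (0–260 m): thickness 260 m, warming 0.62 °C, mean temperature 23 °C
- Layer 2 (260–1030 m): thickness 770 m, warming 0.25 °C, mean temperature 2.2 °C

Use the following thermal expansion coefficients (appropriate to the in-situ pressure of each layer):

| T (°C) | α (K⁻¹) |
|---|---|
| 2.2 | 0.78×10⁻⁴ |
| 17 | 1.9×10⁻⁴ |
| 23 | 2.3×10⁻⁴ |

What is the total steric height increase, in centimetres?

5.2 cm

Layer 1 at 23 °C → α = 2.3×10⁻⁴ K⁻¹
Layer 2 at 2.2 °C → α = 0.78×10⁻⁴ K⁻¹
260 × 0.62 × 2.3×10⁻⁴ = 0.037076 m
260–1030 m: 770 × 0.78×10⁻⁴ × 0.25 = 0.015015 m
Δh = 0.037076 + 0.015015 = 0.052091 m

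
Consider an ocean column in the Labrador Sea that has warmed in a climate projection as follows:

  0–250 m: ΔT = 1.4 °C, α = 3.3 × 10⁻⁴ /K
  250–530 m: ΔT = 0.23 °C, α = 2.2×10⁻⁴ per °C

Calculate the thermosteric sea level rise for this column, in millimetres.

Δh = 130 mm

0–250 m: 1.4 × 250 × 3.3×10⁻⁴ = 0.11550 m
250–530 m: 0.23 × 2.2×10⁻⁴ × 280 = 0.014168 m
Δh = 0.11550 + 0.014168 = 0.129668 m ≈ 130 mm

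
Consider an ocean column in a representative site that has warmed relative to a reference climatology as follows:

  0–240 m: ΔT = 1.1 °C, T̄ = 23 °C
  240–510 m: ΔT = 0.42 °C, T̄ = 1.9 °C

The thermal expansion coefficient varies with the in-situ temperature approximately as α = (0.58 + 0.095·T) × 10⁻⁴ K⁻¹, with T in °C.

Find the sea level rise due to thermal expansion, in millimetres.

Layer 1: α = (0.58 + 0.095×23)×10⁻⁴ = 2.765×10⁻⁴ K⁻¹
Layer 2: α = (0.58 + 0.095×1.9)×10⁻⁴ = 0.7605×10⁻⁴ K⁻¹
0–240 m: 240 × 1.1 × 2.765×10⁻⁴ = 0.072996 m
270 × 0.42 × 0.7605×10⁻⁴ = 0.00862407 m
Δh = 0.072996 + 0.00862407 = 0.08162007 m

81.6 mm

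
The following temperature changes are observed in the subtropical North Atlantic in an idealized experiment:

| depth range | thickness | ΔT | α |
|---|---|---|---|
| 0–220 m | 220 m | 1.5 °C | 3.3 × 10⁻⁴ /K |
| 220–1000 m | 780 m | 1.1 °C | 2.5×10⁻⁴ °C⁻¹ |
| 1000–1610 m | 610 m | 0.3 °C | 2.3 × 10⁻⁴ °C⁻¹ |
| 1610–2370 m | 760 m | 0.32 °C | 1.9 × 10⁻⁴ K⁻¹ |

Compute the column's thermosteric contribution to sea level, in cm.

Layer 1: 220 × 1.5 × 3.3×10⁻⁴ = 0.10890 m
1.1 × 2.5×10⁻⁴ × 780 = 0.21450 m
0.3 × 2.3×10⁻⁴ × 610 = 0.04209 m
1610–2370 m: 760 × 1.9×10⁻⁴ × 0.32 = 0.046208 m
Δh = 0.10890 + 0.21450 + 0.04209 + 0.046208 = 0.411698 m

Δh ≈ 41.2 cm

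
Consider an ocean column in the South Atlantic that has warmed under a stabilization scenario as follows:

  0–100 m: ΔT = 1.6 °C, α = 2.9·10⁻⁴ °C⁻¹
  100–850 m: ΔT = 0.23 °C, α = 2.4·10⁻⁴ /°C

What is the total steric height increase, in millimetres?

0–100 m: 1.6 × 2.9×10⁻⁴ × 100 = 0.04640 m
Layer 2: 2.4×10⁻⁴ × 0.23 × 750 = 0.04140 m
Δh = 0.04640 + 0.04140 = 0.08780 m ≈ 87.8 mm

about 87.8 mm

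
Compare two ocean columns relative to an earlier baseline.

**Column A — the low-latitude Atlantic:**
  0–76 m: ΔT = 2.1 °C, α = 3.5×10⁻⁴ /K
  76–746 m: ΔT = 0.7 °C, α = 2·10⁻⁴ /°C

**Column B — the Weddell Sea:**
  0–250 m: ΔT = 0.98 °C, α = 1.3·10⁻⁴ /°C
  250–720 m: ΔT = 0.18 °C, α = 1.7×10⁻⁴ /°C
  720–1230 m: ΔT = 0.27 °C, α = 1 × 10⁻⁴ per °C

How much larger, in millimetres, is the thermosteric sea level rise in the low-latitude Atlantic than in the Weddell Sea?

Δh_A − Δh_B ≈ 89.7 mm

A Layer 1: 3.5×10⁻⁴ × 2.1 × 76 = 0.05586 m
A Layer 2: 670 × 2×10⁻⁴ × 0.7 = 0.09380 m
A total: 0.14966 m
B 0.98 × 1.3×10⁻⁴ × 250 = 0.03185 m
B 250–720 m: 470 × 1.7×10⁻⁴ × 0.18 = 0.014382 m
B 1×10⁻⁴ × 0.27 × 510 = 0.01377 m
B total: 0.060002 m
Difference: 0.14966 − 0.060002 = 0.089658 m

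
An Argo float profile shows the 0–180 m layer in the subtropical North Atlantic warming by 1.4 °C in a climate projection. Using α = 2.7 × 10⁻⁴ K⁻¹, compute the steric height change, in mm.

Δh = αΔT·H = 2.7×10⁻⁴ × 1.4 × 180 = 0.06804 m

about 68 mm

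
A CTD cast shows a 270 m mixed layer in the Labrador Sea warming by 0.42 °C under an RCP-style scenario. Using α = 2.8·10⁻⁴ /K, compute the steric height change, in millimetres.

Δh = αΔT·H = 2.8×10⁻⁴ × 0.42 × 270 = 0.031752 m

about 31.8 mm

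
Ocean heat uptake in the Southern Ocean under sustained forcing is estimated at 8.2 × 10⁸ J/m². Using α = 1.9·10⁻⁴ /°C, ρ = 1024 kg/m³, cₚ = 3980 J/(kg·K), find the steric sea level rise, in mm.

about 38 mm

Δh = αQ/(ρcₚ) = 1.9×10⁻⁴ × 8.2×10⁸ / (1024 × 3980) ≈ 0.038228 m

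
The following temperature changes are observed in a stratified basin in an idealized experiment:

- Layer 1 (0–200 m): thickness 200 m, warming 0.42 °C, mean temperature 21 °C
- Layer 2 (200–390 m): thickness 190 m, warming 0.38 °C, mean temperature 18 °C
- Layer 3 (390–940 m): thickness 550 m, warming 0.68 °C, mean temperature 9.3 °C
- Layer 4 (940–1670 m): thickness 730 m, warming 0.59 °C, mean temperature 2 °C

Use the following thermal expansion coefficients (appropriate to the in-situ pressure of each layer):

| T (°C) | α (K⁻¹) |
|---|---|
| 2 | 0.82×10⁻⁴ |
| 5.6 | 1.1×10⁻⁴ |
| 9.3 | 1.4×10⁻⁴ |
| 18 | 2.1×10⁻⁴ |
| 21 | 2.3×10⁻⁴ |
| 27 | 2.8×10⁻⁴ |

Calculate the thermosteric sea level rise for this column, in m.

Δh = 0.122 m

Layer 1 at 21 °C → α = 2.3×10⁻⁴ K⁻¹
Layer 2 at 18 °C → α = 2.1×10⁻⁴ K⁻¹
Layer 3 at 9.3 °C → α = 1.4×10⁻⁴ K⁻¹
Layer 4 at 2 °C → α = 0.82×10⁻⁴ K⁻¹
0–200 m: 0.42 × 200 × 2.3×10⁻⁴ = 0.01932 m
200–390 m: 0.38 × 190 × 2.1×10⁻⁴ = 0.015162 m
550 × 0.68 × 1.4×10⁻⁴ = 0.05236 m
Layer 4: 0.82×10⁻⁴ × 730 × 0.59 = 0.0353174 m
Δh = 0.01932 + 0.015162 + 0.05236 + 0.0353174 = 0.1221594 m ≈ 0.122 m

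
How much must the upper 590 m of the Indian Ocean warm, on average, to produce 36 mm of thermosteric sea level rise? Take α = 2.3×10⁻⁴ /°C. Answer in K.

ΔT = Δh/(αH) = 0.036 / (2.3×10⁻⁴ × 590) ≈ 0.2653 K

ΔT ≈ 0.265 K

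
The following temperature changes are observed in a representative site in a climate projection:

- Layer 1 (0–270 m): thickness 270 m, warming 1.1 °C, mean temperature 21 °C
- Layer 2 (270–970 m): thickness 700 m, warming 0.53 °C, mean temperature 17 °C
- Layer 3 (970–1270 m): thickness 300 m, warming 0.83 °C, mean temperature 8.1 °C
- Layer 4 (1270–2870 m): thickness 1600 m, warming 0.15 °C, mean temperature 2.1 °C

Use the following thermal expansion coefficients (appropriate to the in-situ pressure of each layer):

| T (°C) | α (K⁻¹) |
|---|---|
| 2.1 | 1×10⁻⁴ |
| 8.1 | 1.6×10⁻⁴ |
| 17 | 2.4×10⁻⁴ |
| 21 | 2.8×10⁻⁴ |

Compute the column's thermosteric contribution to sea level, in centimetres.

Layer 1 at 21 °C → α = 2.8×10⁻⁴ K⁻¹
Layer 2 at 17 °C → α = 2.4×10⁻⁴ K⁻¹
Layer 3 at 8.1 °C → α = 1.6×10⁻⁴ K⁻¹
Layer 4 at 2.1 °C → α = 1×10⁻⁴ K⁻¹
270 × 2.8×10⁻⁴ × 1.1 = 0.08316 m
2.4×10⁻⁴ × 700 × 0.53 = 0.08904 m
970–1270 m: 1.6×10⁻⁴ × 300 × 0.83 = 0.03984 m
Layer 4: 1600 × 1×10⁻⁴ × 0.15 = 0.02400 m
Δh = 0.08316 + 0.08904 + 0.03984 + 0.02400 = 0.23604 m ≈ 23.6 cm

Δh ≈ 23.6 cm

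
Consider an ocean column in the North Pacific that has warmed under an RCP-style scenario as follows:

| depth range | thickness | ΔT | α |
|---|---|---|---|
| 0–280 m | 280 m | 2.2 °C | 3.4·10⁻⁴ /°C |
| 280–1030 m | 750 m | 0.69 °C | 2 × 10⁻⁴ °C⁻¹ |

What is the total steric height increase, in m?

3.4×10⁻⁴ × 280 × 2.2 = 0.20944 m
2×10⁻⁴ × 750 × 0.69 = 0.10350 m
Δh = 0.20944 + 0.10350 = 0.31294 m ≈ 0.313 m

0.313 m of thermosteric rise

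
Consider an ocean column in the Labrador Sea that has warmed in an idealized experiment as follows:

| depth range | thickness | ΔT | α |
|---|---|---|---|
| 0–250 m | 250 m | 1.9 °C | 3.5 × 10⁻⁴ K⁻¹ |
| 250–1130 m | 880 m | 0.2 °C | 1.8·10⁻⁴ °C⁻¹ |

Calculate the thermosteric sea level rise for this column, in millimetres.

Δh ≈ 200 mm

1.9 × 250 × 3.5×10⁻⁴ = 0.16625 m
250–1130 m: 0.2 × 1.8×10⁻⁴ × 880 = 0.03168 m
Δh = 0.16625 + 0.03168 = 0.19793 m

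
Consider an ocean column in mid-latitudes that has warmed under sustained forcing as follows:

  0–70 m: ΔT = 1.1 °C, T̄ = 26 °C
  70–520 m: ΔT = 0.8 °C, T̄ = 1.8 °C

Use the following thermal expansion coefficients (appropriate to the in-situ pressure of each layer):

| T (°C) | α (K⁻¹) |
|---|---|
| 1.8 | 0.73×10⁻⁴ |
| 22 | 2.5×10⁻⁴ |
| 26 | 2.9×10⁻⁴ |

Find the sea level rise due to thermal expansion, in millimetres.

Layer 1 at 26 °C → α = 2.9×10⁻⁴ K⁻¹
Layer 2 at 1.8 °C → α = 0.73×10⁻⁴ K⁻¹
Layer 1: 2.9×10⁻⁴ × 1.1 × 70 = 0.02233 m
70–520 m: 450 × 0.8 × 0.73×10⁻⁴ = 0.02628 m
Δh = 0.02233 + 0.02628 = 0.04861 m ≈ 48.6 mm

Δh ≈ 48.6 mm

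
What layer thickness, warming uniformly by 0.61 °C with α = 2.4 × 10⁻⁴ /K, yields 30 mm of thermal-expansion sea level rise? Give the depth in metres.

H = Δh/(αΔT) = 0.03 / (2.4×10⁻⁴ × 0.61) ≈ 204.9 m

H ≈ 200 m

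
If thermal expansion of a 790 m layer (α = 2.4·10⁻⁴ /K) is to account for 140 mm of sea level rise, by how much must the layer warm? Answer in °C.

ΔT = Δh/(αH) = 0.14 / (2.4×10⁻⁴ × 790) ≈ 0.7384 °C

about 0.738 °C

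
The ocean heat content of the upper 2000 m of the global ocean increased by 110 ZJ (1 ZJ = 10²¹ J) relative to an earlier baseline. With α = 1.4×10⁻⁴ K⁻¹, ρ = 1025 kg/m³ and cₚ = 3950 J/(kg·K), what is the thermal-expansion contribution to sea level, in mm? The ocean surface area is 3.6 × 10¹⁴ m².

Δh ≈ 10.6 mm

Per unit area: Q = 110×10²¹ / (3.6×10¹⁴) ≈ 3.056×10⁸ J/m²
Δh = αQ/(ρcₚ) = 1.4×10⁻⁴ × 3.056×10⁸ / (1025 × 3950) ≈ 0.010567 m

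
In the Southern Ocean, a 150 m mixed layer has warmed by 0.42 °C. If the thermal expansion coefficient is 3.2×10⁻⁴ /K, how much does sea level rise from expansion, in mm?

Δh = 20 mm

Δh = αΔT·H = 3.2×10⁻⁴ × 0.42 × 150 = 0.02016 m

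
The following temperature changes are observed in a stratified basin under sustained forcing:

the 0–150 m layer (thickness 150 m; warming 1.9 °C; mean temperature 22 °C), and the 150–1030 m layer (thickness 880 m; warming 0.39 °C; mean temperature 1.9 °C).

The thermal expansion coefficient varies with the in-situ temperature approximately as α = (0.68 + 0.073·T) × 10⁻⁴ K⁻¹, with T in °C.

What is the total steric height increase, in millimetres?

93 mm

Layer 1: α = (0.68 + 0.073×22)×10⁻⁴ = 2.286×10⁻⁴ K⁻¹
Layer 2: α = (0.68 + 0.073×1.9)×10⁻⁴ = 0.8187×10⁻⁴ K⁻¹
1.9 × 2.286×10⁻⁴ × 150 = 0.065151 m
Layer 2: 0.39 × 880 × 0.8187×10⁻⁴ = 0.028097784 m
Δh = 0.065151 + 0.028097784 = 0.093248784 m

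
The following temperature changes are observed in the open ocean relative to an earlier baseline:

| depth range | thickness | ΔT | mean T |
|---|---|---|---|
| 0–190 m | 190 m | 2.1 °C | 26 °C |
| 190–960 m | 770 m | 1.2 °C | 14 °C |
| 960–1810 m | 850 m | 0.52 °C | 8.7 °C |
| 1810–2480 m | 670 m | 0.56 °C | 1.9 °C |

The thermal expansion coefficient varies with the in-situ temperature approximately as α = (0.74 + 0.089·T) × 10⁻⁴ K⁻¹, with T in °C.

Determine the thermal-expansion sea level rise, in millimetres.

Layer 1: α = (0.74 + 0.089×26)×10⁻⁴ = 3.054×10⁻⁴ K⁻¹
Layer 2: α = (0.74 + 0.089×14)×10⁻⁴ = 1.986×10⁻⁴ K⁻¹
Layer 3: α = (0.74 + 0.089×8.7)×10⁻⁴ = 1.5143×10⁻⁴ K⁻¹
Layer 4: α = (0.74 + 0.089×1.9)×10⁻⁴ = 0.9091×10⁻⁴ K⁻¹
Layer 1: 190 × 2.1 × 3.054×10⁻⁴ = 0.1218546 m
1.2 × 1.986×10⁻⁴ × 770 = 0.1835064 m
1.5143×10⁻⁴ × 850 × 0.52 = 0.06693206 m
0.9091×10⁻⁴ × 670 × 0.56 = 0.034109432 m
Δh = 0.1218546 + 0.1835064 + 0.06693206 + 0.034109432 = 0.406402492 m

about 406 mm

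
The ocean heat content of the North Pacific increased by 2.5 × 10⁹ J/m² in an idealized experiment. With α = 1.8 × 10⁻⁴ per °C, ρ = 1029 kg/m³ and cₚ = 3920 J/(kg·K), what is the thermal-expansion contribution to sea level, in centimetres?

Δh = αQ/(ρcₚ) = 1.8×10⁻⁴ × 2.5×10⁹ / (1029 × 3920) ≈ 0.11156 m

11 cm of thermosteric rise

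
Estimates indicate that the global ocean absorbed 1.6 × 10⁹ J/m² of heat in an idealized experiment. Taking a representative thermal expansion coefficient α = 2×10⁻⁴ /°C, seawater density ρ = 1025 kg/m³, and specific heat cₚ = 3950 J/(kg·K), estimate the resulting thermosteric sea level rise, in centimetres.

7.90 cm of thermosteric rise

Δh = αQ/(ρcₚ) = 2×10⁻⁴ × 1.6×10⁹ / (1025 × 3950) ≈ 0.079037 m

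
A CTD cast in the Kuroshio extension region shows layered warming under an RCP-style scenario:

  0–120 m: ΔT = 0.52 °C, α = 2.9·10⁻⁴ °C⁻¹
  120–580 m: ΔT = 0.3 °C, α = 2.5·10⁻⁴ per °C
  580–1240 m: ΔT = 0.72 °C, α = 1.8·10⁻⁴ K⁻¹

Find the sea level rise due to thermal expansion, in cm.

Δh ≈ 13.8 cm

Layer 1: 0.52 × 120 × 2.9×10⁻⁴ = 0.018096 m
120–580 m: 460 × 2.5×10⁻⁴ × 0.3 = 0.03450 m
580–1240 m: 660 × 0.72 × 1.8×10⁻⁴ = 0.085536 m
Δh = 0.018096 + 0.03450 + 0.085536 = 0.138132 m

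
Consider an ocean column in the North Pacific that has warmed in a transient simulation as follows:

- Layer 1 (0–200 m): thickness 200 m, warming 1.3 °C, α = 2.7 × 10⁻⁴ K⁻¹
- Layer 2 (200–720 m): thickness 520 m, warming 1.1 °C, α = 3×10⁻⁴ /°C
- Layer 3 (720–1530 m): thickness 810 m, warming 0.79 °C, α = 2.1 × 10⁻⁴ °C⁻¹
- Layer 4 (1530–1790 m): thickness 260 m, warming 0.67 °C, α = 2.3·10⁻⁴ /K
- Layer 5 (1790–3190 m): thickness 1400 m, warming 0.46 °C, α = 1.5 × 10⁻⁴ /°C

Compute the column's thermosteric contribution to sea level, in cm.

Layer 1: 2.7×10⁻⁴ × 1.3 × 200 = 0.07020 m
1.1 × 3×10⁻⁴ × 520 = 0.17160 m
Layer 3: 0.79 × 810 × 2.1×10⁻⁴ = 0.134379 m
Layer 4: 2.3×10⁻⁴ × 260 × 0.67 = 0.040066 m
1790–3190 m: 1.5×10⁻⁴ × 1400 × 0.46 = 0.09660 m
Δh = 0.07020 + 0.17160 + 0.134379 + 0.040066 + 0.09660 = 0.512845 m

Δh ≈ 51.3 cm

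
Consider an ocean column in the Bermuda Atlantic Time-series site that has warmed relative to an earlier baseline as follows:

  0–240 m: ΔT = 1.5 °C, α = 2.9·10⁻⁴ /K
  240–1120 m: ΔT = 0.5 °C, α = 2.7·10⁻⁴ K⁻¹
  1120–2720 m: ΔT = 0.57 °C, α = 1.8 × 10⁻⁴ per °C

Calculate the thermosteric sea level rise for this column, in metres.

Δh = 0.387 m

0–240 m: 1.5 × 2.9×10⁻⁴ × 240 = 0.10440 m
240–1120 m: 0.5 × 2.7×10⁻⁴ × 880 = 0.11880 m
Layer 3: 1600 × 0.57 × 1.8×10⁻⁴ = 0.16416 m
Δh = 0.10440 + 0.11880 + 0.16416 = 0.38736 m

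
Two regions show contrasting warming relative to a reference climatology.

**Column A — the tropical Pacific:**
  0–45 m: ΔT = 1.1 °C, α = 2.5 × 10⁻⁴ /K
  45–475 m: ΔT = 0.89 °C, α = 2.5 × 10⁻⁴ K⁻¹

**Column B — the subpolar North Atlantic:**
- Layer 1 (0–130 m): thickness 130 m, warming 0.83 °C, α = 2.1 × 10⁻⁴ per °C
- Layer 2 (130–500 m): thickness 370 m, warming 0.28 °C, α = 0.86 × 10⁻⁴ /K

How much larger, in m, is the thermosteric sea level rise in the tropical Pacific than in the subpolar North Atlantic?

0.076 m larger

A Layer 1: 45 × 2.5×10⁻⁴ × 1.1 = 0.012375 m
A Layer 2: 0.89 × 2.5×10⁻⁴ × 430 = 0.095675 m
A total: 0.10805 m
B 0.83 × 2.1×10⁻⁴ × 130 = 0.022659 m
B 370 × 0.86×10⁻⁴ × 0.28 = 0.0089096 m
B total: 0.0315686 m
Difference: 0.10805 − 0.0315686 = 0.0764814 m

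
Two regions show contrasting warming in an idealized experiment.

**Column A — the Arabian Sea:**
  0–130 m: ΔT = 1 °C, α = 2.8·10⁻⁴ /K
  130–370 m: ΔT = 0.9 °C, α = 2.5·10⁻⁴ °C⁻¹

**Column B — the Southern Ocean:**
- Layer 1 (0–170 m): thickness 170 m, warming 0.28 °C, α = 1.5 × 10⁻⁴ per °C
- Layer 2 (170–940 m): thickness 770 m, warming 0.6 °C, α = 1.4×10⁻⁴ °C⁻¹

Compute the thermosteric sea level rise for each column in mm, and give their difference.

A: 90 mm; B: 72 mm; difference 19 mm

A 0–130 m: 130 × 1 × 2.8×10⁻⁴ = 0.03640 m
A 130–370 m: 2.5×10⁻⁴ × 0.9 × 240 = 0.05400 m
A total: 0.09040 m
B Layer 1: 1.5×10⁻⁴ × 170 × 0.28 = 0.00714 m
B Layer 2: 0.6 × 1.4×10⁻⁴ × 770 = 0.06468 m
B total: 0.07182 m
Difference: 0.09040 − 0.07182 = 0.01858 m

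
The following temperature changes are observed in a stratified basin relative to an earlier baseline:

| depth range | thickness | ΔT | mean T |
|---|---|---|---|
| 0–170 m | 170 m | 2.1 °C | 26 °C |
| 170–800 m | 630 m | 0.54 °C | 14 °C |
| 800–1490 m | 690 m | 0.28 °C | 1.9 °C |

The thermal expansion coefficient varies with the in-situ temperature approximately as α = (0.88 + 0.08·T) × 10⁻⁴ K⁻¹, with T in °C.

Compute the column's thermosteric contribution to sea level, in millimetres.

about 194 mm

Layer 1: α = (0.88 + 0.08×26)×10⁻⁴ = 2.96×10⁻⁴ K⁻¹
Layer 2: α = (0.88 + 0.08×14)×10⁻⁴ = 2×10⁻⁴ K⁻¹
Layer 3: α = (0.88 + 0.08×1.9)×10⁻⁴ = 1.032×10⁻⁴ K⁻¹
Layer 1: 170 × 2.1 × 2.96×10⁻⁴ = 0.105672 m
170–800 m: 630 × 0.54 × 2×10⁻⁴ = 0.06804 m
1.032×10⁻⁴ × 0.28 × 690 = 0.01993824 m
Δh = 0.105672 + 0.06804 + 0.01993824 = 0.19365024 m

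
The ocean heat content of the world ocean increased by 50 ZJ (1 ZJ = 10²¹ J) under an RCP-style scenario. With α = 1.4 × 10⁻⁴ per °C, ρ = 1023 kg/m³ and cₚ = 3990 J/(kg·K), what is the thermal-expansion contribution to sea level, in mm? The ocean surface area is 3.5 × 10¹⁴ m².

4.90 mm

Per unit area: Q = 50×10²¹ / (3.5×10¹⁴) ≈ 1.429×10⁸ J/m²
Δh = αQ/(ρcₚ) = 1.4×10⁻⁴ × 1.429×10⁸ / (1023 × 3990) ≈ 0.0049013 m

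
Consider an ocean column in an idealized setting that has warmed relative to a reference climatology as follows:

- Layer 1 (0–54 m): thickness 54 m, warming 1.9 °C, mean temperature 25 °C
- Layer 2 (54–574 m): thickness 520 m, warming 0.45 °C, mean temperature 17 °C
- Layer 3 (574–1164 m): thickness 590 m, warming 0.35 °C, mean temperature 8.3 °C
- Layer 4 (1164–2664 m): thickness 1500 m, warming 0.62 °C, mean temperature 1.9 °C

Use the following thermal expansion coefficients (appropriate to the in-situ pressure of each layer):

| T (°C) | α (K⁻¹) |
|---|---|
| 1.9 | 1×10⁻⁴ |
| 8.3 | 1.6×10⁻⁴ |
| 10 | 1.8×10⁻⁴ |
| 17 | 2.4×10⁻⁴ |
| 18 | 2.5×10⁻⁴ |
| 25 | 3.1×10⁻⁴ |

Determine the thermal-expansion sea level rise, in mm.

214 mm

Layer 1 at 25 °C → α = 3.1×10⁻⁴ K⁻¹
Layer 2 at 17 °C → α = 2.4×10⁻⁴ K⁻¹
Layer 3 at 8.3 °C → α = 1.6×10⁻⁴ K⁻¹
Layer 4 at 1.9 °C → α = 1×10⁻⁴ K⁻¹
Layer 1: 54 × 1.9 × 3.1×10⁻⁴ = 0.031806 m
54–574 m: 2.4×10⁻⁴ × 0.45 × 520 = 0.05616 m
1.6×10⁻⁴ × 590 × 0.35 = 0.03304 m
1×10⁻⁴ × 1500 × 0.62 = 0.09300 m
Δh = 0.031806 + 0.05616 + 0.03304 + 0.09300 = 0.214006 m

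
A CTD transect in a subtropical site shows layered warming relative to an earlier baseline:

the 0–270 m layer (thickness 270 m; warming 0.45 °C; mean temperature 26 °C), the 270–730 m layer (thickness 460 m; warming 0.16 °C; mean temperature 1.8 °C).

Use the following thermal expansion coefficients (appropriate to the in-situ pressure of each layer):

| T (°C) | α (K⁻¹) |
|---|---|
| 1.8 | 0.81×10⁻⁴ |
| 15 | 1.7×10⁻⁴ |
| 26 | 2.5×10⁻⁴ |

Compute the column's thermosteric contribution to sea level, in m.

about 0.036 m

Layer 1 at 26 °C → α = 2.5×10⁻⁴ K⁻¹
Layer 2 at 1.8 °C → α = 0.81×10⁻⁴ K⁻¹
270 × 0.45 × 2.5×10⁻⁴ = 0.030375 m
460 × 0.81×10⁻⁴ × 0.16 = 0.0059616 m
Δh = 0.030375 + 0.0059616 = 0.0363366 m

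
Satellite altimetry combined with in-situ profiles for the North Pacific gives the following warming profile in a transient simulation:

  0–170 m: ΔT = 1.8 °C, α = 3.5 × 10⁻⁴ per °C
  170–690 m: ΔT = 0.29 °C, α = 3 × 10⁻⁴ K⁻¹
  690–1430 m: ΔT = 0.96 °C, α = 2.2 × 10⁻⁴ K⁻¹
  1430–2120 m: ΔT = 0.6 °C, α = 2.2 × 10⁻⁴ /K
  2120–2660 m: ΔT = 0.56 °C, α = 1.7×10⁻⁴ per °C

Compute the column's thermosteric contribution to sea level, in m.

0–170 m: 3.5×10⁻⁴ × 170 × 1.8 = 0.10710 m
170–690 m: 0.29 × 520 × 3×10⁻⁴ = 0.04524 m
Layer 3: 740 × 0.96 × 2.2×10⁻⁴ = 0.156288 m
0.6 × 690 × 2.2×10⁻⁴ = 0.09108 m
2120–2660 m: 540 × 1.7×10⁻⁴ × 0.56 = 0.051408 m
Δh = 0.10710 + 0.04524 + 0.156288 + 0.09108 + 0.051408 = 0.451116 m ≈ 0.451 m

Δh = 0.451 m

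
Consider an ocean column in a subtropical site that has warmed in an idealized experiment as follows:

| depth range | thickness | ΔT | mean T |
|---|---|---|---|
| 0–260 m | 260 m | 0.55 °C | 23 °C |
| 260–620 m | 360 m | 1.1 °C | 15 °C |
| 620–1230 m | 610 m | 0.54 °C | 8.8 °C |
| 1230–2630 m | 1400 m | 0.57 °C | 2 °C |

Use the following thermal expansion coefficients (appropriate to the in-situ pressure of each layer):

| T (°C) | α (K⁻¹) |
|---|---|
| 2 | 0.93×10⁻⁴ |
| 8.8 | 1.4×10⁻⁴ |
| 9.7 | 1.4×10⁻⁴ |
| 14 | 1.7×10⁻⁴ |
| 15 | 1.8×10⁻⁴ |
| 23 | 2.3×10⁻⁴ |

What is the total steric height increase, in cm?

Layer 1 at 23 °C → α = 2.3×10⁻⁴ K⁻¹
Layer 2 at 15 °C → α = 1.8×10⁻⁴ K⁻¹
Layer 3 at 8.8 °C → α = 1.4×10⁻⁴ K⁻¹
Layer 4 at 2 °C → α = 0.93×10⁻⁴ K⁻¹
0–260 m: 260 × 0.55 × 2.3×10⁻⁴ = 0.03289 m
360 × 1.8×10⁻⁴ × 1.1 = 0.07128 m
620–1230 m: 610 × 0.54 × 1.4×10⁻⁴ = 0.046116 m
Layer 4: 0.57 × 0.93×10⁻⁴ × 1400 = 0.074214 m
Δh = 0.03289 + 0.07128 + 0.046116 + 0.074214 = 0.22450 m

Δh ≈ 22.5 cm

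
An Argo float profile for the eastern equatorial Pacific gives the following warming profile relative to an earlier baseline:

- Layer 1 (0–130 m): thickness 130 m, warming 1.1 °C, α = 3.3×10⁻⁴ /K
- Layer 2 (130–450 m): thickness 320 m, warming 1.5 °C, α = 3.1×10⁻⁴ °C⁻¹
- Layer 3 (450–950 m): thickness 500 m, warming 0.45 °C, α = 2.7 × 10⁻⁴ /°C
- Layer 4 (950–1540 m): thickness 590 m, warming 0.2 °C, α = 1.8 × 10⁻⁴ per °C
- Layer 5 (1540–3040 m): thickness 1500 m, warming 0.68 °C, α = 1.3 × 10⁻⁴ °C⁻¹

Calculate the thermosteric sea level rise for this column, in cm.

0–130 m: 3.3×10⁻⁴ × 130 × 1.1 = 0.04719 m
130–450 m: 1.5 × 320 × 3.1×10⁻⁴ = 0.14880 m
0.45 × 500 × 2.7×10⁻⁴ = 0.06075 m
950–1540 m: 0.2 × 1.8×10⁻⁴ × 590 = 0.02124 m
Layer 5: 0.68 × 1.3×10⁻⁴ × 1500 = 0.13260 m
Δh = 0.04719 + 0.14880 + 0.06075 + 0.02124 + 0.13260 = 0.41058 m ≈ 41.1 cm

about 41.1 cm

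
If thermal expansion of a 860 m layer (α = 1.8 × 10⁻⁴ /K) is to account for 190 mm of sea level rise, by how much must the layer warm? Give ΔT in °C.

1.2 °C

ΔT = Δh/(αH) = 0.19 / (1.8×10⁻⁴ × 860) ≈ 1.227 °C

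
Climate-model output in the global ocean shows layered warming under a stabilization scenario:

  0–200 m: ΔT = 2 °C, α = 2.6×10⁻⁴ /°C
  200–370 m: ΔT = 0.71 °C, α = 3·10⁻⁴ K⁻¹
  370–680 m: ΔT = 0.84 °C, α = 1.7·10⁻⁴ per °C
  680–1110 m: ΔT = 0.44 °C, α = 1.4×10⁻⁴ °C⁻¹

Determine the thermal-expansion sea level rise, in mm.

0–200 m: 2 × 2.6×10⁻⁴ × 200 = 0.10400 m
200–370 m: 170 × 0.71 × 3×10⁻⁴ = 0.03621 m
Layer 3: 310 × 0.84 × 1.7×10⁻⁴ = 0.044268 m
680–1110 m: 430 × 1.4×10⁻⁴ × 0.44 = 0.026488 m
Δh = 0.10400 + 0.03621 + 0.044268 + 0.026488 = 0.210966 m ≈ 211 mm

about 211 mm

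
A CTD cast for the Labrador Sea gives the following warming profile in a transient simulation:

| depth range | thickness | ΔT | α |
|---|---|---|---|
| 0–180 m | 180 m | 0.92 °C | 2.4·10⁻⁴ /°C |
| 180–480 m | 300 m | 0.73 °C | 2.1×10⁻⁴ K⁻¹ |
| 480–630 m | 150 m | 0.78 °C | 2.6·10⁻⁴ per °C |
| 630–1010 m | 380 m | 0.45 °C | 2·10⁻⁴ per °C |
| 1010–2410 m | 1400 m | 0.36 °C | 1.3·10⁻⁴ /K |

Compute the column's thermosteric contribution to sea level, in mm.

about 216 mm

0.92 × 180 × 2.4×10⁻⁴ = 0.039744 m
Layer 2: 2.1×10⁻⁴ × 300 × 0.73 = 0.04599 m
Layer 3: 2.6×10⁻⁴ × 0.78 × 150 = 0.03042 m
630–1010 m: 2×10⁻⁴ × 380 × 0.45 = 0.03420 m
Layer 5: 1.3×10⁻⁴ × 1400 × 0.36 = 0.06552 m
Δh = 0.039744 + 0.04599 + 0.03042 + 0.03420 + 0.06552 = 0.215874 m ≈ 216 mm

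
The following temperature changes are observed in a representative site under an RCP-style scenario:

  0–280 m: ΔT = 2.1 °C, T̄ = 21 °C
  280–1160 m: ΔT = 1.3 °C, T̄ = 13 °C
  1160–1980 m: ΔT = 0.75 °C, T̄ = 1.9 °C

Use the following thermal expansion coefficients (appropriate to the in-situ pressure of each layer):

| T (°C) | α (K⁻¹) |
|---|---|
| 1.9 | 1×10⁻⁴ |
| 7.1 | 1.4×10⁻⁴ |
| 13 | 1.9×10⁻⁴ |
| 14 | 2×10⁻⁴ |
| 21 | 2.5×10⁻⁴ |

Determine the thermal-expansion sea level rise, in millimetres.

Layer 1 at 21 °C → α = 2.5×10⁻⁴ K⁻¹
Layer 2 at 13 °C → α = 1.9×10⁻⁴ K⁻¹
Layer 3 at 1.9 °C → α = 1×10⁻⁴ K⁻¹
Layer 1: 280 × 2.5×10⁻⁴ × 2.1 = 0.14700 m
1.9×10⁻⁴ × 880 × 1.3 = 0.21736 m
1×10⁻⁴ × 0.75 × 820 = 0.06150 m
Δh = 0.14700 + 0.21736 + 0.06150 = 0.42586 m ≈ 426 mm

426 mm of thermosteric rise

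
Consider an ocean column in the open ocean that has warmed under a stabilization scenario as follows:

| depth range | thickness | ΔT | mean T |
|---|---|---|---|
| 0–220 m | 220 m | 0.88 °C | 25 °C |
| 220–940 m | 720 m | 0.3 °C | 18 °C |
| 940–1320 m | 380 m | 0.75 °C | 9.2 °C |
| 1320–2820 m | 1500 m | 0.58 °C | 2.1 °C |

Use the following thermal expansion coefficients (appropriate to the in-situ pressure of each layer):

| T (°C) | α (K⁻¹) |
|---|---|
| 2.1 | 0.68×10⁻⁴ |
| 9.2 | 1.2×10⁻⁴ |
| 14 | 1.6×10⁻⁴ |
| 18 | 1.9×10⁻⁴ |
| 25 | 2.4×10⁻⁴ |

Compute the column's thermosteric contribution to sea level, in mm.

181 mm

Layer 1 at 25 °C → α = 2.4×10⁻⁴ K⁻¹
Layer 2 at 18 °C → α = 1.9×10⁻⁴ K⁻¹
Layer 3 at 9.2 °C → α = 1.2×10⁻⁴ K⁻¹
Layer 4 at 2.1 °C → α = 0.68×10⁻⁴ K⁻¹
0–220 m: 0.88 × 2.4×10⁻⁴ × 220 = 0.046464 m
220–940 m: 1.9×10⁻⁴ × 720 × 0.3 = 0.04104 m
940–1320 m: 380 × 1.2×10⁻⁴ × 0.75 = 0.03420 m
1320–2820 m: 0.68×10⁻⁴ × 1500 × 0.58 = 0.05916 m
Δh = 0.046464 + 0.04104 + 0.03420 + 0.05916 = 0.180864 m ≈ 181 mm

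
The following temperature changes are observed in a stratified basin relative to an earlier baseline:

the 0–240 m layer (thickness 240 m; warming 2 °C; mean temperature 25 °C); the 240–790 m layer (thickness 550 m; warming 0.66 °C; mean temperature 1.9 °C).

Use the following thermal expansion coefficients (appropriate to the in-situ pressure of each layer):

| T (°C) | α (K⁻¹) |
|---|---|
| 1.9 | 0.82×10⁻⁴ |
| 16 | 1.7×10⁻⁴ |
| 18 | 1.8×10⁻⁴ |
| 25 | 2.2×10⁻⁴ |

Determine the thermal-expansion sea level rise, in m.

Δh ≈ 0.14 m

Layer 1 at 25 °C → α = 2.2×10⁻⁴ K⁻¹
Layer 2 at 1.9 °C → α = 0.82×10⁻⁴ K⁻¹
Layer 1: 2 × 240 × 2.2×10⁻⁴ = 0.10560 m
Layer 2: 0.82×10⁻⁴ × 550 × 0.66 = 0.029766 m
Δh = 0.10560 + 0.029766 = 0.135366 m ≈ 0.14 m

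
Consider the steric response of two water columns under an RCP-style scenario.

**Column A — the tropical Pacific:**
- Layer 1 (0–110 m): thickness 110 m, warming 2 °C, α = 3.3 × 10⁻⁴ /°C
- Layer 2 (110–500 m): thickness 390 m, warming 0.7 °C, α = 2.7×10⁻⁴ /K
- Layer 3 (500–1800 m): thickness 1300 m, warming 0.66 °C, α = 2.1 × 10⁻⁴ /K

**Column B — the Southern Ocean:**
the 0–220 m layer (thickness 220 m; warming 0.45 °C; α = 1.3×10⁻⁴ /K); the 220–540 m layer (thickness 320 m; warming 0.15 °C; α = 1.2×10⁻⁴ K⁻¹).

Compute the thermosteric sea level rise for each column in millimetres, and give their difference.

Δh_A ≈ 326 mm, Δh_B ≈ 18.6 mm; difference ≈ 308 mm

A 110 × 2 × 3.3×10⁻⁴ = 0.07260 m
A 390 × 0.7 × 2.7×10⁻⁴ = 0.07371 m
A Layer 3: 0.66 × 1300 × 2.1×10⁻⁴ = 0.18018 m
A total: 0.32649 m
B Layer 1: 0.45 × 220 × 1.3×10⁻⁴ = 0.01287 m
B 220–540 m: 320 × 0.15 × 1.2×10⁻⁴ = 0.00576 m
B total: 0.01863 m
Difference: 0.32649 − 0.01863 = 0.30786 m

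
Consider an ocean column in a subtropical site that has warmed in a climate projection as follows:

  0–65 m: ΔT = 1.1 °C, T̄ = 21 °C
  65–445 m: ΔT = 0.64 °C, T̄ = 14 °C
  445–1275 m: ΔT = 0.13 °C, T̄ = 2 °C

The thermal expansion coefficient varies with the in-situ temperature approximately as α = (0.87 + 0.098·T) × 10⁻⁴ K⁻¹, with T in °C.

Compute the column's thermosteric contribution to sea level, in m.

0.0870 m of thermosteric rise

Layer 1: α = (0.87 + 0.098×21)×10⁻⁴ = 2.928×10⁻⁴ K⁻¹
Layer 2: α = (0.87 + 0.098×14)×10⁻⁴ = 2.242×10⁻⁴ K⁻¹
Layer 3: α = (0.87 + 0.098×2)×10⁻⁴ = 1.066×10⁻⁴ K⁻¹
0–65 m: 65 × 1.1 × 2.928×10⁻⁴ = 0.0209352 m
65–445 m: 0.64 × 2.242×10⁻⁴ × 380 = 0.05452544 m
1.066×10⁻⁴ × 830 × 0.13 = 0.01150214 m
Δh = 0.0209352 + 0.05452544 + 0.01150214 = 0.08696278 m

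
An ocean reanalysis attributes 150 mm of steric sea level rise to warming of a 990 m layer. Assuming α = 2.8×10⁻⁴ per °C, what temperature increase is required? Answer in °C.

about 0.541 °C

ΔT = Δh/(αH) = 0.15 / (2.8×10⁻⁴ × 990) ≈ 0.5411 °C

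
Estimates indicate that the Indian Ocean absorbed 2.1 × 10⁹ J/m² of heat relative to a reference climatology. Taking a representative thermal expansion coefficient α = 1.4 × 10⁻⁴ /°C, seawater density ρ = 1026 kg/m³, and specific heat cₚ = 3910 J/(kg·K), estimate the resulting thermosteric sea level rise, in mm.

Δh = αQ/(ρcₚ) = 1.4×10⁻⁴ × 2.1×10⁹ / (1026 × 3910) ≈ 0.073286 m

Δh = 73 mm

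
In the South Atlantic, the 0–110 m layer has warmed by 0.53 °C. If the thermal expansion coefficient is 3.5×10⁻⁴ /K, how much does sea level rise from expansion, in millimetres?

Δh = αΔT·H = 3.5×10⁻⁴ × 0.53 × 110 = 0.020405 m

20.4 mm of thermosteric rise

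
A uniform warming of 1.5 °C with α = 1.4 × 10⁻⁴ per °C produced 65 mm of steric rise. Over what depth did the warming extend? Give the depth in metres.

H = Δh/(αΔT) = 0.065 / (1.4×10⁻⁴ × 1.5) ≈ 309.5 m

about 310 m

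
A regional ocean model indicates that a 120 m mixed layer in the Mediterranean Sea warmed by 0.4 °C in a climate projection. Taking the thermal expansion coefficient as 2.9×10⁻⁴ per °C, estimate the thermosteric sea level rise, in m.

Δh = αΔT·H = 2.9×10⁻⁴ × 0.4 × 120 = 0.01392 m

Δh = 0.0139 m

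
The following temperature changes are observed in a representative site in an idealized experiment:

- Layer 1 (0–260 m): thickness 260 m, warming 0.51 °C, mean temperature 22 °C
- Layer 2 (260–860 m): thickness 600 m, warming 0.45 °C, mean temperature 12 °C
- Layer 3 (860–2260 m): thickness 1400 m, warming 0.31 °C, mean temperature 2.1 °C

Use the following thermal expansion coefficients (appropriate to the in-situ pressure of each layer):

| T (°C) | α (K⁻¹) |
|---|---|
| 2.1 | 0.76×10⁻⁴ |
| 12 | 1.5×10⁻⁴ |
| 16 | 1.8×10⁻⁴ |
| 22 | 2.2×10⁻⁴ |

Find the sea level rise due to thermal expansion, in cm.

Δh ≈ 10.3 cm

Layer 1 at 22 °C → α = 2.2×10⁻⁴ K⁻¹
Layer 2 at 12 °C → α = 1.5×10⁻⁴ K⁻¹
Layer 3 at 2.1 °C → α = 0.76×10⁻⁴ K⁻¹
0–260 m: 0.51 × 260 × 2.2×10⁻⁴ = 0.029172 m
0.45 × 600 × 1.5×10⁻⁴ = 0.04050 m
0.76×10⁻⁴ × 0.31 × 1400 = 0.032984 m
Δh = 0.029172 + 0.04050 + 0.032984 = 0.102656 m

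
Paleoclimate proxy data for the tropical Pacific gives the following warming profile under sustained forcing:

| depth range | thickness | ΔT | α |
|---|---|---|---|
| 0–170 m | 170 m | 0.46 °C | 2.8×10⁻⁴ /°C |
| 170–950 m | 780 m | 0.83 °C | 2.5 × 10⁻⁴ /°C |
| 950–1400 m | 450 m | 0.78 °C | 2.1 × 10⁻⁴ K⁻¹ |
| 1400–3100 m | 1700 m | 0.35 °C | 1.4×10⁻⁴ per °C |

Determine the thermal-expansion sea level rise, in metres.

2.8×10⁻⁴ × 0.46 × 170 = 0.021896 m
170–950 m: 0.83 × 780 × 2.5×10⁻⁴ = 0.16185 m
Layer 3: 0.78 × 2.1×10⁻⁴ × 450 = 0.07371 m
0.35 × 1.4×10⁻⁴ × 1700 = 0.08330 m
Δh = 0.021896 + 0.16185 + 0.07371 + 0.08330 = 0.340756 m ≈ 0.34 m

Δh ≈ 0.34 m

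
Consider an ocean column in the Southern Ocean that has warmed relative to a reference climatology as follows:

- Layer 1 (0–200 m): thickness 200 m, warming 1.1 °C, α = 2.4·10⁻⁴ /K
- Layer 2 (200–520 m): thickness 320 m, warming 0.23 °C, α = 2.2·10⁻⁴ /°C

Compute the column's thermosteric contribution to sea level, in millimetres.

0–200 m: 200 × 2.4×10⁻⁴ × 1.1 = 0.05280 m
320 × 0.23 × 2.2×10⁻⁴ = 0.016192 m
Δh = 0.05280 + 0.016192 = 0.068992 m

Δh ≈ 69.0 mm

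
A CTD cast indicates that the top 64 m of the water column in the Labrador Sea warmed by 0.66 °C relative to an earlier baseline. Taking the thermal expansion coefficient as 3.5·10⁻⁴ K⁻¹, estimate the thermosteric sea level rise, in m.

Δh = αΔT·H = 3.5×10⁻⁴ × 0.66 × 64 = 0.014784 m

Δh ≈ 0.015 m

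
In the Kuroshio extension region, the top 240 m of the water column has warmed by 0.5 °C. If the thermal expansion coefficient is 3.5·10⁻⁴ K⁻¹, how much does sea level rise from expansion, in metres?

Δh = αΔT·H = 3.5×10⁻⁴ × 0.5 × 240 = 0.04200 m

Δh ≈ 0.0420 m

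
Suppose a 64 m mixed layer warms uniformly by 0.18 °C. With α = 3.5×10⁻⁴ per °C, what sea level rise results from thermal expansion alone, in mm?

4.0 mm of thermosteric rise

Δh = αΔT·H = 3.5×10⁻⁴ × 0.18 × 64 = 0.004032 m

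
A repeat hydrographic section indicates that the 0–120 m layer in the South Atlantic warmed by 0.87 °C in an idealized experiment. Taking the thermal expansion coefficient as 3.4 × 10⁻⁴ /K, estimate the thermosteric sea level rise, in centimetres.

about 3.55 cm

Δh = αΔT·H = 3.4×10⁻⁴ × 0.87 × 120 = 0.035496 m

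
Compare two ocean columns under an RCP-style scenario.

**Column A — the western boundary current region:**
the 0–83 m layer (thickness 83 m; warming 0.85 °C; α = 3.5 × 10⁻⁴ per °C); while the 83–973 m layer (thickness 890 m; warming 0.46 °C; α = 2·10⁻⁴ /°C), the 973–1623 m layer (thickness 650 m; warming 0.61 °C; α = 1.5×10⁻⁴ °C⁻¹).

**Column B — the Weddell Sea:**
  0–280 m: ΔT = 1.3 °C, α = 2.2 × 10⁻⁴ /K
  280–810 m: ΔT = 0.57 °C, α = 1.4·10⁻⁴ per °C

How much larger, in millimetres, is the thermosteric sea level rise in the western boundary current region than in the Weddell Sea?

43.7 mm

A 0.85 × 83 × 3.5×10⁻⁴ = 0.0246925 m
A 83–973 m: 890 × 2×10⁻⁴ × 0.46 = 0.08188 m
A 0.61 × 650 × 1.5×10⁻⁴ = 0.059475 m
A total: 0.1660475 m
B Layer 1: 280 × 1.3 × 2.2×10⁻⁴ = 0.08008 m
B 280–810 m: 0.57 × 1.4×10⁻⁴ × 530 = 0.042294 m
B total: 0.122374 m
Difference: 0.1660475 − 0.122374 = 0.0436735 m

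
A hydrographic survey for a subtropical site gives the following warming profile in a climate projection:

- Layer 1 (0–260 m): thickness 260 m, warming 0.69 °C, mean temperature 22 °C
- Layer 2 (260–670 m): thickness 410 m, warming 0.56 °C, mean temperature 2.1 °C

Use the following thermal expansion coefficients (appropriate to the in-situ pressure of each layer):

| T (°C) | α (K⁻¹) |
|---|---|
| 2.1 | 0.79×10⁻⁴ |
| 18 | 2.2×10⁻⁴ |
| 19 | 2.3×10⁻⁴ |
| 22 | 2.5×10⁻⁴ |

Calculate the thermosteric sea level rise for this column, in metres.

Δh = 0.0630 m

Layer 1 at 22 °C → α = 2.5×10⁻⁴ K⁻¹
Layer 2 at 2.1 °C → α = 0.79×10⁻⁴ K⁻¹
Layer 1: 2.5×10⁻⁴ × 0.69 × 260 = 0.04485 m
Layer 2: 0.79×10⁻⁴ × 0.56 × 410 = 0.0181384 m
Δh = 0.04485 + 0.0181384 = 0.0629884 m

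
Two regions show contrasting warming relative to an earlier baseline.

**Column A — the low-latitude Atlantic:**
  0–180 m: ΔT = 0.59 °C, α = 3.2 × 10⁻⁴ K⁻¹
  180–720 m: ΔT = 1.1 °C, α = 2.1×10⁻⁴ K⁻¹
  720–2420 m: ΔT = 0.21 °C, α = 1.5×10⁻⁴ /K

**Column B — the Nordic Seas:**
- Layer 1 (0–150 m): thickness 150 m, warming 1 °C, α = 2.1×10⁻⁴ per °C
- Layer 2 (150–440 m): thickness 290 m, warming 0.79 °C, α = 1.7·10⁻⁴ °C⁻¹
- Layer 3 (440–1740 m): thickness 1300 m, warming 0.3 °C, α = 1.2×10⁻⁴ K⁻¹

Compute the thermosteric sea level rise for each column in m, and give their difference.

A: 0.21 m; B: 0.12 m; difference 0.095 m

A Layer 1: 0.59 × 3.2×10⁻⁴ × 180 = 0.033984 m
A 540 × 2.1×10⁻⁴ × 1.1 = 0.12474 m
A Layer 3: 0.21 × 1700 × 1.5×10⁻⁴ = 0.05355 m
A total: 0.212274 m
B 0–150 m: 1 × 150 × 2.1×10⁻⁴ = 0.03150 m
B 150–440 m: 290 × 0.79 × 1.7×10⁻⁴ = 0.038947 m
B 440–1740 m: 0.3 × 1300 × 1.2×10⁻⁴ = 0.04680 m
B total: 0.117247 m
Difference: 0.212274 − 0.117247 = 0.095027 m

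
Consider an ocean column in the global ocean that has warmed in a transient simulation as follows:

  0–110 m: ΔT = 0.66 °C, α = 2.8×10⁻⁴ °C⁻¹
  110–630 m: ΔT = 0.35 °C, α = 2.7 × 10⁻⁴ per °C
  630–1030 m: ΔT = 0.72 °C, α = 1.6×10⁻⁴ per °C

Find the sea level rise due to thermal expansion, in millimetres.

116 mm of thermosteric rise

0–110 m: 0.66 × 2.8×10⁻⁴ × 110 = 0.020328 m
110–630 m: 520 × 2.7×10⁻⁴ × 0.35 = 0.04914 m
630–1030 m: 1.6×10⁻⁴ × 400 × 0.72 = 0.04608 m
Δh = 0.020328 + 0.04914 + 0.04608 = 0.115548 m ≈ 116 mm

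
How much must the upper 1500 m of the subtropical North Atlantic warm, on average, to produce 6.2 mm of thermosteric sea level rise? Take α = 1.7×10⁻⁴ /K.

ΔT = Δh/(αH) = 0.0062 / (1.7×10⁻⁴ × 1500) ≈ 0.02431 °C

0.0243 °C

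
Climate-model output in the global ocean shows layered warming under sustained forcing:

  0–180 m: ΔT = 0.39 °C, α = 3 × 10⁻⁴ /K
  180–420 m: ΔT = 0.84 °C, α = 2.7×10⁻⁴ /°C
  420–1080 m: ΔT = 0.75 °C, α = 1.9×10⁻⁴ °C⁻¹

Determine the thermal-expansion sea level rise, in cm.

0.39 × 180 × 3×10⁻⁴ = 0.02106 m
Layer 2: 2.7×10⁻⁴ × 240 × 0.84 = 0.054432 m
420–1080 m: 1.9×10⁻⁴ × 0.75 × 660 = 0.09405 m
Δh = 0.02106 + 0.054432 + 0.09405 = 0.169542 m

17 cm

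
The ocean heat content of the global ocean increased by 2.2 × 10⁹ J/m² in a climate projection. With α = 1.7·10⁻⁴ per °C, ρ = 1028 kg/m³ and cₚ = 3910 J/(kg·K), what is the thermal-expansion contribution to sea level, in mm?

93 mm of thermosteric rise

Δh = αQ/(ρcₚ) = 1.7×10⁻⁴ × 2.2×10⁹ / (1028 × 3910) ≈ 0.093047 m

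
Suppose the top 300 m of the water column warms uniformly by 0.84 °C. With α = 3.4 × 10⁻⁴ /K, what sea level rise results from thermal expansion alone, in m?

0.0857 m

Δh = αΔT·H = 3.4×10⁻⁴ × 0.84 × 300 = 0.08568 m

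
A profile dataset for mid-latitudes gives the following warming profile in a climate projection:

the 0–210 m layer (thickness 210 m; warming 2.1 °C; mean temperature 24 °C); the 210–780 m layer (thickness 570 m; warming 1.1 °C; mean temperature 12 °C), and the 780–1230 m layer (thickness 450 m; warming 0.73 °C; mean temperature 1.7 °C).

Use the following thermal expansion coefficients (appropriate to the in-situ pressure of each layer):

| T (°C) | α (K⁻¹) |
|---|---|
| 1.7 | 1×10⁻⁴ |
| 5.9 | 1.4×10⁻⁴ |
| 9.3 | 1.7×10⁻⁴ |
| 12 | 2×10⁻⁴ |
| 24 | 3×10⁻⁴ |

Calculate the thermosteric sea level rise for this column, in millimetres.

about 291 mm

Layer 1 at 24 °C → α = 3×10⁻⁴ K⁻¹
Layer 2 at 12 °C → α = 2×10⁻⁴ K⁻¹
Layer 3 at 1.7 °C → α = 1×10⁻⁴ K⁻¹
0–210 m: 2.1 × 210 × 3×10⁻⁴ = 0.13230 m
Layer 2: 570 × 2×10⁻⁴ × 1.1 = 0.12540 m
780–1230 m: 0.73 × 450 × 1×10⁻⁴ = 0.03285 m
Δh = 0.13230 + 0.12540 + 0.03285 = 0.29055 m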